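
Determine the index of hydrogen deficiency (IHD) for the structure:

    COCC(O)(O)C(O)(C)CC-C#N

Molecular formula from the SMILES: C8H15NO4.
DoU = (2C + 2 + N − H − X)/2 = (2·8 + 2 + 1 − 15 − 0)/2 = 4/2 = 2.
(Structurally: 0 ring(s) + 2 π bond(s) = 2.)

2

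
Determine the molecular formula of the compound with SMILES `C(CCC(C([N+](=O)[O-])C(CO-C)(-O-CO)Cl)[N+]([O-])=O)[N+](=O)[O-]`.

C9H16ClN3O9

Heavy atoms from the SMILES: 9 C, 1 Cl, 3 N, 9 O.
Implicit hydrogens by atom environment:
  5 × C: 2 H each → 10
  5 × O: no H
  3 × N (charge +1): no H
  3 × O (charge -1): no H
  2 × C: 1 H each → 2
  1 × C: 3 H
  1 × C: no H
  1 × Cl: no H
  1 × O: 1 H
  Total hydrogens = 16.
Molecular formula: C9H16ClN3O9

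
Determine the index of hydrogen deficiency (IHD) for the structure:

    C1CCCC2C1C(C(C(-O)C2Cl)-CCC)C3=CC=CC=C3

6

Molecular formula from the SMILES: C19H27ClO.
DoU = (2C + 2 + N − H − X)/2 = (2·19 + 2 + 0 − 27 − 1)/2 = 12/2 = 6.
(Structurally: 3 ring(s) + 3 π bond(s) = 6.)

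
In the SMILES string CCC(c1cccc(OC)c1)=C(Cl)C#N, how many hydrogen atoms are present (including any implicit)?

Hydrogens are implicit in SMILES; fill each atom to its normal valence:
  4 × C (aromatic): 1 H each → 4
  3 × C: no H
  2 × C: 3 H each → 6
  2 × C (aromatic): no H
  1 × C: 2 H
  1 × Cl: no H
  1 × N: no H
  1 × O: no H
  Total hydrogens = 12.

12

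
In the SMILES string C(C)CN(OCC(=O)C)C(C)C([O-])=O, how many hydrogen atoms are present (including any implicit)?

Hydrogens are implicit in SMILES; fill each atom to its normal valence:
  3 × C: 3 H each → 9
  3 × C: 2 H each → 6
  3 × O: no H
  2 × C: no H
  1 × C: 1 H
  1 × N: no H
  1 × O (charge -1): no H
  Total hydrogens = 16.

16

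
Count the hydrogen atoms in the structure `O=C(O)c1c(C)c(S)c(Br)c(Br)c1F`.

5

Hydrogens are implicit in SMILES; fill each atom to its normal valence:
  6 × C (aromatic): no H
  2 × Br: no H
  1 × C: 3 H
  1 × C: no H
  1 × F: no H
  1 × O: 1 H
  1 × O: no H
  1 × S: 1 H
  Total hydrogens = 5.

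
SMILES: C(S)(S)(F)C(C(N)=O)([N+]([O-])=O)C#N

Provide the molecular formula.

Heavy atoms from the SMILES: 4 C, 1 F, 3 N, 3 O, 2 S.
Implicit hydrogens by atom environment:
  4 × C: no H
  2 × O: no H
  2 × S: 1 H each → 2
  1 × F: no H
  1 × N: 2 H
  1 × N (charge +1): no H
  1 × N: no H
  1 × O (charge -1): no H
  Total hydrogens = 4.
Molecular formula: C4H4FN3O3S2

C4H4FN3O3S2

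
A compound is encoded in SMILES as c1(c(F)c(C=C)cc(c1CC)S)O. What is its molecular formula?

Heavy atoms from the SMILES: 10 C, 1 F, 1 O, 1 S.
Implicit hydrogens by atom environment:
  5 × C (aromatic): no H
  2 × C: 2 H each → 4
  1 × C: 3 H
  1 × C (aromatic): 1 H
  1 × C: 1 H
  1 × F: no H
  1 × O: 1 H
  1 × S: 1 H
  Total hydrogens = 11.
Molecular formula: C10H11FOS

C10H11FOS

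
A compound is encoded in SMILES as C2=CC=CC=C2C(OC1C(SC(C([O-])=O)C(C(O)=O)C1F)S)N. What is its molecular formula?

C14H15FNO5S2-

Heavy atoms from the SMILES: 14 C, 1 F, 1 N, 5 O, 2 S.
Implicit hydrogens by atom environment:
  6 × C: 1 H each → 6
  5 × C (aromatic): 1 H each → 5
  3 × O: no H
  2 × C: no H
  1 × C (aromatic): no H
  1 × F: no H
  1 × N: 2 H
  1 × O: 1 H
  1 × O (charge -1): no H
  1 × S: 1 H
  1 × S: no H
  Total hydrogens = 15.
Net charge -1.
Molecular formula: C14H15FNO5S2-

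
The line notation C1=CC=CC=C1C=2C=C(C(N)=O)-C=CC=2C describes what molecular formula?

Heavy atoms from the SMILES: 14 C, 1 N, 1 O.
Implicit hydrogens by atom environment:
  8 × C (aromatic): 1 H each → 8
  4 × C (aromatic): no H
  1 × C: 3 H
  1 × C: no H
  1 × N: 2 H
  1 × O: no H
  Total hydrogens = 13.
Molecular formula: C14H13NO

C14H13NO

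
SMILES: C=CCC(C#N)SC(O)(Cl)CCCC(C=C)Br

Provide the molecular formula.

C12H17BrClNOS

Heavy atoms from the SMILES: 1 Br, 12 C, 1 Cl, 1 N, 1 O, 1 S.
Implicit hydrogens by atom environment:
  6 × C: 2 H each → 12
  4 × C: 1 H each → 4
  2 × C: no H
  1 × Br: no H
  1 × Cl: no H
  1 × N: no H
  1 × O: 1 H
  1 × S: no H
  Total hydrogens = 17.
Molecular formula: C12H17BrClNOS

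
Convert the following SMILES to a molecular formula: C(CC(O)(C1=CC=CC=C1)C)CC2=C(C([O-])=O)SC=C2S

C16H17O3S2-

Heavy atoms from the SMILES: 16 C, 3 O, 2 S.
Implicit hydrogens by atom environment:
  6 × C (aromatic): 1 H each → 6
  4 × C (aromatic): no H
  3 × C: 2 H each → 6
  2 × C: no H
  1 × C: 3 H
  1 × O: 1 H
  1 × O: no H
  1 × O (charge -1): no H
  1 × S: 1 H
  1 × S (aromatic): no H
  Total hydrogens = 17.
Net charge -1.
Molecular formula: C16H17O3S2-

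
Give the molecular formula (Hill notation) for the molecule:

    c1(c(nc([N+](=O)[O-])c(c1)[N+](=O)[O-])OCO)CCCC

C10H13N3O6

Heavy atoms from the SMILES: 10 C, 3 N, 6 O.
Implicit hydrogens by atom environment:
  4 × C: 2 H each → 8
  4 × C (aromatic): no H
  3 × O: no H
  2 × N (charge +1): no H
  2 × O (charge -1): no H
  1 × C: 3 H
  1 × C (aromatic): 1 H
  1 × N (aromatic): no H
  1 × O: 1 H
  Total hydrogens = 13.
Molecular formula: C10H13N3O6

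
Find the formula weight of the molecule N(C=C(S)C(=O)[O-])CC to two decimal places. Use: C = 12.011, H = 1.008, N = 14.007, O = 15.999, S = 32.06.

Molecular formula: C5H8NO2S-.
M = 5×12.011 + 8×1.008 + 1×14.007 + 2×15.999 + 1×32.06 = 146.18 g/mol.

146.18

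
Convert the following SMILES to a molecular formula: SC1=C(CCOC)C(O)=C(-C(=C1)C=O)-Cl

Heavy atoms from the SMILES: 10 C, 1 Cl, 3 O, 1 S.
Implicit hydrogens by atom environment:
  5 × C (aromatic): no H
  2 × C: 2 H each → 4
  2 × O: no H
  1 × C: 3 H
  1 × C (aromatic): 1 H
  1 × C: 1 H
  1 × Cl: no H
  1 × O: 1 H
  1 × S: 1 H
  Total hydrogens = 11.
Molecular formula: C10H11ClO3S

C10H11ClO3S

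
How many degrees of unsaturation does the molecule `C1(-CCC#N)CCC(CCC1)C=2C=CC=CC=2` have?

7

Molecular formula from the SMILES: C16H21N.
DoU = (2C + 2 + N − H − X)/2 = (2·16 + 2 + 1 − 21 − 0)/2 = 14/2 = 7.
(Structurally: 2 ring(s) + 5 π bond(s) = 7.)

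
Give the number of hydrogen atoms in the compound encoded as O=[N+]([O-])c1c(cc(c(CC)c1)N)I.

9

Hydrogens are implicit in SMILES; fill each atom to its normal valence:
  4 × C (aromatic): no H
  2 × C (aromatic): 1 H each → 2
  1 × C: 3 H
  1 × C: 2 H
  1 × I: no H
  1 × N: 2 H
  1 × N (charge +1): no H
  1 × O: no H
  1 × O (charge -1): no H
  Total hydrogens = 9.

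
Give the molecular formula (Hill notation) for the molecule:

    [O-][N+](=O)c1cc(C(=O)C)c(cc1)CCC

Heavy atoms from the SMILES: 11 C, 1 N, 3 O.
Implicit hydrogens by atom environment:
  3 × C (aromatic): 1 H each → 3
  3 × C (aromatic): no H
  2 × C: 3 H each → 6
  2 × C: 2 H each → 4
  2 × O: no H
  1 × C: no H
  1 × N (charge +1): no H
  1 × O (charge -1): no H
  Total hydrogens = 13.
Molecular formula: C11H13NO3

C11H13NO3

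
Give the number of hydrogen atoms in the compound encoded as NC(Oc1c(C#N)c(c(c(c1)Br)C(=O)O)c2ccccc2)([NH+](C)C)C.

Hydrogens are implicit in SMILES; fill each atom to its normal valence:
  6 × C (aromatic): 1 H each → 6
  6 × C (aromatic): no H
  3 × C: 3 H each → 9
  3 × C: no H
  2 × O: no H
  1 × Br: no H
  1 × N: 2 H
  1 × N (charge +1): 1 H
  1 × N: no H
  1 × O: 1 H
  Total hydrogens = 19.

19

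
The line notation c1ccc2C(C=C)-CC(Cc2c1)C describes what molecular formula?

Heavy atoms from the SMILES: 13 C.
Implicit hydrogens by atom environment:
  4 × C (aromatic): 1 H each → 4
  3 × C: 2 H each → 6
  3 × C: 1 H each → 3
  2 × C (aromatic): no H
  1 × C: 3 H
  Total hydrogens = 16.
Molecular formula: C13H16

C13H16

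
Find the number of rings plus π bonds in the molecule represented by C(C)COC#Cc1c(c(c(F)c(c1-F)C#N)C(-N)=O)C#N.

Molecular formula from the SMILES: C14H9F2N3O2.
DoU = (2C + 2 + N − H − X)/2 = (2·14 + 2 + 3 − 9 − 2)/2 = 22/2 = 11.
(Structurally: 1 ring(s) + 10 π bond(s) = 11.)

11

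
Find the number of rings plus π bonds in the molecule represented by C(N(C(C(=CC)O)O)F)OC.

1

Molecular formula from the SMILES: C6H12FNO3.
DoU = (2C + 2 + N − H − X)/2 = (2·6 + 2 + 1 − 12 − 1)/2 = 2/2 = 1.
(Structurally: 0 ring(s) + 1 π bond(s) = 1.)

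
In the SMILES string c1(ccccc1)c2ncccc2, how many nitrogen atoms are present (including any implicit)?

1

The symbol for nitrogen appears 1 time in the SMILES.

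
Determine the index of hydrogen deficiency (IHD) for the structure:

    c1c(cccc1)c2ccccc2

8

Molecular formula from the SMILES: C12H10.
DoU = (2C + 2 + N − H − X)/2 = (2·12 + 2 + 0 − 10 − 0)/2 = 16/2 = 8.
(Structurally: 2 ring(s) + 6 π bond(s) = 8.)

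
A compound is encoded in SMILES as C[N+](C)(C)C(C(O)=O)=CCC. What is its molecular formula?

C8H16NO2+

Heavy atoms from the SMILES: 8 C, 1 N, 2 O.
Implicit hydrogens by atom environment:
  4 × C: 3 H each → 12
  2 × C: no H
  1 × C: 2 H
  1 × C: 1 H
  1 × N (charge +1): no H
  1 × O: 1 H
  1 × O: no H
  Total hydrogens = 16.
Net charge +1.
Molecular formula: C8H16NO2+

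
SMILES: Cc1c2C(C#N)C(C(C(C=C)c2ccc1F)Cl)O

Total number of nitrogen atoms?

1

The symbol for nitrogen appears 1 time in the SMILES.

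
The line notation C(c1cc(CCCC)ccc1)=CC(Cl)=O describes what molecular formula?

C13H15ClO

Heavy atoms from the SMILES: 13 C, 1 Cl, 1 O.
Implicit hydrogens by atom environment:
  4 × C (aromatic): 1 H each → 4
  3 × C: 2 H each → 6
  2 × C: 1 H each → 2
  2 × C (aromatic): no H
  1 × C: 3 H
  1 × C: no H
  1 × Cl: no H
  1 × O: no H
  Total hydrogens = 15.
Molecular formula: C13H15ClO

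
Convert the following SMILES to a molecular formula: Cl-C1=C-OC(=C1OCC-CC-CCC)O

Heavy atoms from the SMILES: 11 C, 1 Cl, 3 O.
Implicit hydrogens by atom environment:
  6 × C: 2 H each → 12
  3 × C (aromatic): no H
  1 × C: 3 H
  1 × C (aromatic): 1 H
  1 × Cl: no H
  1 × O: 1 H
  1 × O (aromatic): no H
  1 × O: no H
  Total hydrogens = 17.
Molecular formula: C11H17ClO3

C11H17ClO3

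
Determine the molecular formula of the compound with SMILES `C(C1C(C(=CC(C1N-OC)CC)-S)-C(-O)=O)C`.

C12H21NO3S

Heavy atoms from the SMILES: 12 C, 1 N, 3 O, 1 S.
Implicit hydrogens by atom environment:
  5 × C: 1 H each → 5
  3 × C: 3 H each → 9
  2 × C: 2 H each → 4
  2 × C: no H
  2 × O: no H
  1 × N: 1 H
  1 × O: 1 H
  1 × S: 1 H
  Total hydrogens = 21.
Molecular formula: C12H21NO3S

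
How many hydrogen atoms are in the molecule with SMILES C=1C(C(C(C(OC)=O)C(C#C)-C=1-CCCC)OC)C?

Hydrogens are implicit in SMILES; fill each atom to its normal valence:
  6 × C: 1 H each → 6
  4 × C: 3 H each → 12
  3 × C: 2 H each → 6
  3 × C: no H
  3 × O: no H
  Total hydrogens = 24.

24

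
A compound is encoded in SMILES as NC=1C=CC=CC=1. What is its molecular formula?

Heavy atoms from the SMILES: 6 C, 1 N.
Implicit hydrogens by atom environment:
  5 × C (aromatic): 1 H each → 5
  1 × C (aromatic): no H
  1 × N: 2 H
  Total hydrogens = 7.
Molecular formula: C6H7N

C6H7N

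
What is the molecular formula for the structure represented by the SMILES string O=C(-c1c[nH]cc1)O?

C5H5NO2

Heavy atoms from the SMILES: 5 C, 1 N, 2 O.
Implicit hydrogens by atom environment:
  3 × C (aromatic): 1 H each → 3
  1 × C (aromatic): no H
  1 × C: no H
  1 × N (aromatic): 1 H
  1 × O: 1 H
  1 × O: no H
  Total hydrogens = 5.
Molecular formula: C5H5NO2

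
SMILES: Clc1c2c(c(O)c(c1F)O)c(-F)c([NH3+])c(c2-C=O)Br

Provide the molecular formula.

C11H6BrClF2NO3+

Heavy atoms from the SMILES: 1 Br, 11 C, 1 Cl, 2 F, 1 N, 3 O.
Implicit hydrogens by atom environment:
  10 × C (aromatic): no H
  2 × F: no H
  2 × O: 1 H each → 2
  1 × Br: no H
  1 × C: 1 H
  1 × Cl: no H
  1 × N (charge +1): 3 H
  1 × O: no H
  Total hydrogens = 6.
Net charge +1.
Molecular formula: C11H6BrClF2NO3+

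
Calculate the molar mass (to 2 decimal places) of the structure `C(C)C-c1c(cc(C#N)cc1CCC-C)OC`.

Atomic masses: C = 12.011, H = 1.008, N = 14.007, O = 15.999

231.34

Molecular formula: C15H21NO.
M = 15×12.011 + 21×1.008 + 1×14.007 + 1×15.999 = 231.34 g/mol.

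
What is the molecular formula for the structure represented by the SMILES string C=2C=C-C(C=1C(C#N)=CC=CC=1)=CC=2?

C13H9N

Heavy atoms from the SMILES: 13 C, 1 N.
Implicit hydrogens by atom environment:
  9 × C (aromatic): 1 H each → 9
  3 × C (aromatic): no H
  1 × C: no H
  1 × N: no H
  Total hydrogens = 9.
Molecular formula: C13H9N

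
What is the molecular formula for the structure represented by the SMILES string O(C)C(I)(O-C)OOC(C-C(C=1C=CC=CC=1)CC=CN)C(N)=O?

Heavy atoms from the SMILES: 16 C, 1 I, 2 N, 5 O.
Implicit hydrogens by atom environment:
  5 × C (aromatic): 1 H each → 5
  5 × O: no H
  4 × C: 1 H each → 4
  2 × C: 3 H each → 6
  2 × C: 2 H each → 4
  2 × C: no H
  2 × N: 2 H each → 4
  1 × C (aromatic): no H
  1 × I: no H
  Total hydrogens = 23.
Molecular formula: C16H23IN2O5

C16H23IN2O5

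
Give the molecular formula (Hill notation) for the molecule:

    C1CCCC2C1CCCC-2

C10H18

Heavy atoms from the SMILES: 10 C.
Implicit hydrogens by atom environment:
  8 × C: 2 H each → 16
  2 × C: 1 H each → 2
  Total hydrogens = 18.
Molecular formula: C10H18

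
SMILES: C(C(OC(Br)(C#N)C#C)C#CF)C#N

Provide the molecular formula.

Heavy atoms from the SMILES: 1 Br, 9 C, 1 F, 2 N, 1 O.
Implicit hydrogens by atom environment:
  6 × C: no H
  2 × C: 1 H each → 2
  2 × N: no H
  1 × Br: no H
  1 × C: 2 H
  1 × F: no H
  1 × O: no H
  Total hydrogens = 4.
Molecular formula: C9H4BrFN2O

C9H4BrFN2O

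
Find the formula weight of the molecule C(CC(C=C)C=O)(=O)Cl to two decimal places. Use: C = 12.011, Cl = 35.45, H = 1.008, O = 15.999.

Molecular formula: C6H7ClO2.
M = 6×12.011 + 1×35.45 + 7×1.008 + 2×15.999 = 146.57 g/mol.

146.57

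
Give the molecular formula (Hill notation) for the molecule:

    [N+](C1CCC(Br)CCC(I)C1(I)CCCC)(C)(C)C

Heavy atoms from the SMILES: 1 Br, 15 C, 2 I, 1 N.
Implicit hydrogens by atom environment:
  7 × C: 2 H each → 14
  4 × C: 3 H each → 12
  3 × C: 1 H each → 3
  2 × I: no H
  1 × Br: no H
  1 × C: no H
  1 × N (charge +1): no H
  Total hydrogens = 29.
Net charge +1.
Molecular formula: C15H29BrI2N+

C15H29BrI2N+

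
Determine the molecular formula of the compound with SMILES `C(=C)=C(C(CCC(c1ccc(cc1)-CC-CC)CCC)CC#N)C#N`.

Heavy atoms from the SMILES: 23 C, 2 N.
Implicit hydrogens by atom environment:
  9 × C: 2 H each → 18
  4 × C (aromatic): 1 H each → 4
  4 × C: no H
  2 × C: 3 H each → 6
  2 × C: 1 H each → 2
  2 × C (aromatic): no H
  2 × N: no H
  Total hydrogens = 30.
Molecular formula: C23H30N2

C23H30N2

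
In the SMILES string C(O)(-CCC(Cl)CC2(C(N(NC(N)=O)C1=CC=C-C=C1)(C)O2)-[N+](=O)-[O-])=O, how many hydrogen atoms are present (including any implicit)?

Hydrogens are implicit in SMILES; fill each atom to its normal valence:
  5 × C (aromatic): 1 H each → 5
  4 × C: no H
  4 × O: no H
  3 × C: 2 H each → 6
  1 × C: 3 H
  1 × C: 1 H
  1 × C (aromatic): no H
  1 × Cl: no H
  1 × N: 2 H
  1 × N: 1 H
  1 × N: no H
  1 × N (charge +1): no H
  1 × O: 1 H
  1 × O (charge -1): no H
  Total hydrogens = 19.

19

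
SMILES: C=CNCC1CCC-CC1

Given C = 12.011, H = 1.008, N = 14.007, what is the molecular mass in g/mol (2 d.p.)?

Molecular formula: C9H17N.
M = 9×12.011 + 17×1.008 + 1×14.007 = 139.24 g/mol.

139.24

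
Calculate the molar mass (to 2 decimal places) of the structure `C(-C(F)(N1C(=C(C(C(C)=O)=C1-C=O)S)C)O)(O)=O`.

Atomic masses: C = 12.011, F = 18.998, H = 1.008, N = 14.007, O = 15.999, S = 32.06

Molecular formula: C10H10FNO5S.
M = 10×12.011 + 1×18.998 + 10×1.008 + 1×14.007 + 5×15.999 + 1×32.06 = 275.25 g/mol.

275.25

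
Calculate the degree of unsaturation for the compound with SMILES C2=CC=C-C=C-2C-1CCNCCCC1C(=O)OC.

6

Molecular formula from the SMILES: C15H21NO2.
DoU = (2C + 2 + N − H − X)/2 = (2·15 + 2 + 1 − 21 − 0)/2 = 12/2 = 6.
(Structurally: 2 ring(s) + 4 π bond(s) = 6.)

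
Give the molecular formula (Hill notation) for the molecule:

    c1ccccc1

C6H6

Heavy atoms from the SMILES: 6 C.
Implicit hydrogens by atom environment:
  6 × C (aromatic): 1 H each → 6
  Total hydrogens = 6.
Molecular formula: C6H6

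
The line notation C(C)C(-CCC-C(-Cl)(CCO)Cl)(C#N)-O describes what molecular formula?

C10H17Cl2NO2

Heavy atoms from the SMILES: 10 C, 2 Cl, 1 N, 2 O.
Implicit hydrogens by atom environment:
  6 × C: 2 H each → 12
  3 × C: no H
  2 × Cl: no H
  2 × O: 1 H each → 2
  1 × C: 3 H
  1 × N: no H
  Total hydrogens = 17.
Molecular formula: C10H17Cl2NO2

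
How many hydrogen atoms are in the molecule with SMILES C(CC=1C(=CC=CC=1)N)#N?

8

Hydrogens are implicit in SMILES; fill each atom to its normal valence:
  4 × C (aromatic): 1 H each → 4
  2 × C (aromatic): no H
  1 × C: 2 H
  1 × C: no H
  1 × N: 2 H
  1 × N: no H
  Total hydrogens = 8.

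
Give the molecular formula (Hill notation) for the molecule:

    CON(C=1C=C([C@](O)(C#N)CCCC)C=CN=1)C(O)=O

C13H17N3O4

Heavy atoms from the SMILES: 13 C, 3 N, 4 O.
Implicit hydrogens by atom environment:
  3 × C: 2 H each → 6
  3 × C (aromatic): 1 H each → 3
  3 × C: no H
  2 × C: 3 H each → 6
  2 × C (aromatic): no H
  2 × N: no H
  2 × O: 1 H each → 2
  2 × O: no H
  1 × N (aromatic): no H
  Total hydrogens = 17.
Molecular formula: C13H17N3O4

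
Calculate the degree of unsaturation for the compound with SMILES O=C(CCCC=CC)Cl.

Molecular formula from the SMILES: C7H11ClO.
DoU = (2C + 2 + N − H − X)/2 = (2·7 + 2 + 0 − 11 − 1)/2 = 4/2 = 2.
(Structurally: 0 ring(s) + 2 π bond(s) = 2.)

2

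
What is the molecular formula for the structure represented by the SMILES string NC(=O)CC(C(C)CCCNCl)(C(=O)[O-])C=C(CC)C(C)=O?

Heavy atoms from the SMILES: 15 C, 1 Cl, 2 N, 4 O.
Implicit hydrogens by atom environment:
  5 × C: 2 H each → 10
  5 × C: no H
  3 × C: 3 H each → 9
  3 × O: no H
  2 × C: 1 H each → 2
  1 × Cl: no H
  1 × N: 2 H
  1 × N: 1 H
  1 × O (charge -1): no H
  Total hydrogens = 24.
Net charge -1.
Molecular formula: C15H24ClN2O4-

C15H24ClN2O4-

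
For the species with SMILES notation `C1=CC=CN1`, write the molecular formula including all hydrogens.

C4H5N

Heavy atoms from the SMILES: 4 C, 1 N.
Implicit hydrogens by atom environment:
  4 × C (aromatic): 1 H each → 4
  1 × N (aromatic): 1 H
  Total hydrogens = 5.
Molecular formula: C4H5N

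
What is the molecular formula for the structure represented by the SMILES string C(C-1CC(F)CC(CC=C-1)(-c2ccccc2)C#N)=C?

Heavy atoms from the SMILES: 17 C, 1 F, 1 N.
Implicit hydrogens by atom environment:
  5 × C: 1 H each → 5
  5 × C (aromatic): 1 H each → 5
  4 × C: 2 H each → 8
  2 × C: no H
  1 × C (aromatic): no H
  1 × F: no H
  1 × N: no H
  Total hydrogens = 18.
Molecular formula: C17H18FN

C17H18FN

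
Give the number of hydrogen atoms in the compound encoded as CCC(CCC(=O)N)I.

12

Hydrogens are implicit in SMILES; fill each atom to its normal valence:
  3 × C: 2 H each → 6
  1 × C: 3 H
  1 × C: 1 H
  1 × C: no H
  1 × I: no H
  1 × N: 2 H
  1 × O: no H
  Total hydrogens = 12.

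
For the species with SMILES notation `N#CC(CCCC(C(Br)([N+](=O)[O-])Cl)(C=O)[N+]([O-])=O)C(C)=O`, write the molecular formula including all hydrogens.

Heavy atoms from the SMILES: 1 Br, 10 C, 1 Cl, 3 N, 6 O.
Implicit hydrogens by atom environment:
  4 × C: no H
  4 × O: no H
  3 × C: 2 H each → 6
  2 × C: 1 H each → 2
  2 × N (charge +1): no H
  2 × O (charge -1): no H
  1 × Br: no H
  1 × C: 3 H
  1 × Cl: no H
  1 × N: no H
  Total hydrogens = 11.
Molecular formula: C10H11BrClN3O6

C10H11BrClN3O6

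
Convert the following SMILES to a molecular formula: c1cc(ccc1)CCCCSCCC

C13H20S

Heavy atoms from the SMILES: 13 C, 1 S.
Implicit hydrogens by atom environment:
  6 × C: 2 H each → 12
  5 × C (aromatic): 1 H each → 5
  1 × C: 3 H
  1 × C (aromatic): no H
  1 × S: no H
  Total hydrogens = 20.
Molecular formula: C13H20S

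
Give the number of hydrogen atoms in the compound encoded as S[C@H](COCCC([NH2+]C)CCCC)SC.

26

Hydrogens are implicit in SMILES; fill each atom to its normal valence:
  6 × C: 2 H each → 12
  3 × C: 3 H each → 9
  2 × C: 1 H each → 2
  1 × N (charge +1): 2 H
  1 × O: no H
  1 × S: 1 H
  1 × S: no H
  Total hydrogens = 26.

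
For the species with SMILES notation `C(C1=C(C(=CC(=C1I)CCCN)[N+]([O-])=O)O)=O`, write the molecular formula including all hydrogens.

Heavy atoms from the SMILES: 10 C, 1 I, 2 N, 4 O.
Implicit hydrogens by atom environment:
  5 × C (aromatic): no H
  3 × C: 2 H each → 6
  2 × O: no H
  1 × C (aromatic): 1 H
  1 × C: 1 H
  1 × I: no H
  1 × N: 2 H
  1 × N (charge +1): no H
  1 × O: 1 H
  1 × O (charge -1): no H
  Total hydrogens = 11.
Molecular formula: C10H11IN2O4

C10H11IN2O4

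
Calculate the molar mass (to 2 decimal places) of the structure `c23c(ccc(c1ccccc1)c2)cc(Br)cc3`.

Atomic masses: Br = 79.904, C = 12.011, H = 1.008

283.17

Molecular formula: C16H11Br.
M = 1×79.904 + 16×12.011 + 11×1.008 = 283.17 g/mol.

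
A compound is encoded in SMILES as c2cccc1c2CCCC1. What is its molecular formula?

C10H12

Heavy atoms from the SMILES: 10 C.
Implicit hydrogens by atom environment:
  4 × C: 2 H each → 8
  4 × C (aromatic): 1 H each → 4
  2 × C (aromatic): no H
  Total hydrogens = 12.
Molecular formula: C10H12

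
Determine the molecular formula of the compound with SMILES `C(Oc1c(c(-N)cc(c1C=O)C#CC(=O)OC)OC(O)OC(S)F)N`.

C14H15FN2O7S

Heavy atoms from the SMILES: 14 C, 1 F, 2 N, 7 O, 1 S.
Implicit hydrogens by atom environment:
  6 × O: no H
  5 × C (aromatic): no H
  3 × C: 1 H each → 3
  3 × C: no H
  2 × N: 2 H each → 4
  1 × C: 3 H
  1 × C: 2 H
  1 × C (aromatic): 1 H
  1 × F: no H
  1 × O: 1 H
  1 × S: 1 H
  Total hydrogens = 15.
Molecular formula: C14H15FN2O7S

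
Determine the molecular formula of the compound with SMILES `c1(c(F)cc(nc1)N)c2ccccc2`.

C11H9FN2

Heavy atoms from the SMILES: 11 C, 1 F, 2 N.
Implicit hydrogens by atom environment:
  7 × C (aromatic): 1 H each → 7
  4 × C (aromatic): no H
  1 × F: no H
  1 × N: 2 H
  1 × N (aromatic): no H
  Total hydrogens = 9.
Molecular formula: C11H9FN2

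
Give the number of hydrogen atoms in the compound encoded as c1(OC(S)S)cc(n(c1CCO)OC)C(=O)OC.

Hydrogens are implicit in SMILES; fill each atom to its normal valence:
  4 × O: no H
  3 × C (aromatic): no H
  2 × C: 3 H each → 6
  2 × C: 2 H each → 4
  2 × S: 1 H each → 2
  1 × C (aromatic): 1 H
  1 × C: 1 H
  1 × C: no H
  1 × N (aromatic): no H
  1 × O: 1 H
  Total hydrogens = 15.

15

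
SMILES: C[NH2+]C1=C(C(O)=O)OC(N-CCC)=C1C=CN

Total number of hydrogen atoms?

18

Hydrogens are implicit in SMILES; fill each atom to its normal valence:
  4 × C (aromatic): no H
  2 × C: 3 H each → 6
  2 × C: 2 H each → 4
  2 × C: 1 H each → 2
  1 × C: no H
  1 × N (charge +1): 2 H
  1 × N: 2 H
  1 × N: 1 H
  1 × O: 1 H
  1 × O (aromatic): no H
  1 × O: no H
  Total hydrogens = 18.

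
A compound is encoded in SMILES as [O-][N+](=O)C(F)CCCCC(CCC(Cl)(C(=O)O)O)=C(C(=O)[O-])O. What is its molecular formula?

C12H16ClFNO8-

Heavy atoms from the SMILES: 12 C, 1 Cl, 1 F, 1 N, 8 O.
Implicit hydrogens by atom environment:
  6 × C: 2 H each → 12
  5 × C: no H
  3 × O: 1 H each → 3
  3 × O: no H
  2 × O (charge -1): no H
  1 × C: 1 H
  1 × Cl: no H
  1 × F: no H
  1 × N (charge +1): no H
  Total hydrogens = 16.
Net charge -1.
Molecular formula: C12H16ClFNO8-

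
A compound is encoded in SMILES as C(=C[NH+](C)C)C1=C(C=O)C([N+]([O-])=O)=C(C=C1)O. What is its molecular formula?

Heavy atoms from the SMILES: 11 C, 2 N, 4 O.
Implicit hydrogens by atom environment:
  4 × C (aromatic): no H
  3 × C: 1 H each → 3
  2 × C: 3 H each → 6
  2 × C (aromatic): 1 H each → 2
  2 × O: no H
  1 × N (charge +1): 1 H
  1 × N (charge +1): no H
  1 × O: 1 H
  1 × O (charge -1): no H
  Total hydrogens = 13.
Net charge +1.
Molecular formula: C11H13N2O4+

C11H13N2O4+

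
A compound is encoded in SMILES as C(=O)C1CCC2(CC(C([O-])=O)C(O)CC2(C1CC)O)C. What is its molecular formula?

Heavy atoms from the SMILES: 15 C, 5 O.
Implicit hydrogens by atom environment:
  5 × C: 2 H each → 10
  5 × C: 1 H each → 5
  3 × C: no H
  2 × C: 3 H each → 6
  2 × O: 1 H each → 2
  2 × O: no H
  1 × O (charge -1): no H
  Total hydrogens = 23.
Net charge -1.
Molecular formula: C15H23O5-

C15H23O5-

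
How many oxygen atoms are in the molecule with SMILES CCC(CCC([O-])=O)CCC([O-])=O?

4

The symbol for oxygen appears 4 times in the SMILES.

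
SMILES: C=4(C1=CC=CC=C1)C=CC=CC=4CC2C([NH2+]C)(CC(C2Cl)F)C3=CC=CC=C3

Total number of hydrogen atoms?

26

Hydrogens are implicit in SMILES; fill each atom to its normal valence:
  14 × C (aromatic): 1 H each → 14
  4 × C (aromatic): no H
  3 × C: 1 H each → 3
  2 × C: 2 H each → 4
  1 × C: 3 H
  1 × C: no H
  1 × Cl: no H
  1 × F: no H
  1 × N (charge +1): 2 H
  Total hydrogens = 26.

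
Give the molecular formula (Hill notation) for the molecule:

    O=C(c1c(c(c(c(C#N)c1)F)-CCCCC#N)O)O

C13H11FN2O3

Heavy atoms from the SMILES: 13 C, 1 F, 2 N, 3 O.
Implicit hydrogens by atom environment:
  5 × C (aromatic): no H
  4 × C: 2 H each → 8
  3 × C: no H
  2 × N: no H
  2 × O: 1 H each → 2
  1 × C (aromatic): 1 H
  1 × F: no H
  1 × O: no H
  Total hydrogens = 11.
Molecular formula: C13H11FN2O3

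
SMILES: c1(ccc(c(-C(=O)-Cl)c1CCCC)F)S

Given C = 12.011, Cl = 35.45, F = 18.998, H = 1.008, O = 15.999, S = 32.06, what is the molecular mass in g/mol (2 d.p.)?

Molecular formula: C11H12ClFOS.
M = 11×12.011 + 1×35.45 + 1×18.998 + 12×1.008 + 1×15.999 + 1×32.06 = 246.72 g/mol.

246.72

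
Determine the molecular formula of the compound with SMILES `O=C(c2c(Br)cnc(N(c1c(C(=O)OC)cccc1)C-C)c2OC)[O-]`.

C17H16BrN2O5-

Heavy atoms from the SMILES: 1 Br, 17 C, 2 N, 5 O.
Implicit hydrogens by atom environment:
  6 × C (aromatic): no H
  5 × C (aromatic): 1 H each → 5
  4 × O: no H
  3 × C: 3 H each → 9
  2 × C: no H
  1 × Br: no H
  1 × C: 2 H
  1 × N (aromatic): no H
  1 × N: no H
  1 × O (charge -1): no H
  Total hydrogens = 16.
Net charge -1.
Molecular formula: C17H16BrN2O5-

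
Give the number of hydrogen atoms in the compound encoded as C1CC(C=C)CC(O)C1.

14

Hydrogens are implicit in SMILES; fill each atom to its normal valence:
  5 × C: 2 H each → 10
  3 × C: 1 H each → 3
  1 × O: 1 H
  Total hydrogens = 14.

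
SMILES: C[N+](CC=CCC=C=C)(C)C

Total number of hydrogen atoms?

18

Hydrogens are implicit in SMILES; fill each atom to its normal valence:
  3 × C: 3 H each → 9
  3 × C: 2 H each → 6
  3 × C: 1 H each → 3
  1 × C: no H
  1 × N (charge +1): no H
  Total hydrogens = 18.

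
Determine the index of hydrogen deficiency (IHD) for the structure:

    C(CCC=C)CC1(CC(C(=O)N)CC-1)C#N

5

Molecular formula from the SMILES: C13H20N2O.
DoU = (2C + 2 + N − H − X)/2 = (2·13 + 2 + 2 − 20 − 0)/2 = 10/2 = 5.
(Structurally: 1 ring(s) + 4 π bond(s) = 5.)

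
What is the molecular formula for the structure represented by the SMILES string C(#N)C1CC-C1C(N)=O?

Heavy atoms from the SMILES: 6 C, 2 N, 1 O.
Implicit hydrogens by atom environment:
  2 × C: 2 H each → 4
  2 × C: 1 H each → 2
  2 × C: no H
  1 × N: 2 H
  1 × N: no H
  1 × O: no H
  Total hydrogens = 8.
Molecular formula: C6H8N2O

C6H8N2O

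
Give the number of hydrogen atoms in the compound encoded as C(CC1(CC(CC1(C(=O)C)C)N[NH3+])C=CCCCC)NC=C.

34

Hydrogens are implicit in SMILES; fill each atom to its normal valence:
  8 × C: 2 H each → 16
  4 × C: 1 H each → 4
  3 × C: 3 H each → 9
  3 × C: no H
  2 × N: 1 H each → 2
  1 × N (charge +1): 3 H
  1 × O: no H
  Total hydrogens = 34.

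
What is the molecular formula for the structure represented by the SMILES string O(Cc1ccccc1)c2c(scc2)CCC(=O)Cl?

Heavy atoms from the SMILES: 14 C, 1 Cl, 2 O, 1 S.
Implicit hydrogens by atom environment:
  7 × C (aromatic): 1 H each → 7
  3 × C: 2 H each → 6
  3 × C (aromatic): no H
  2 × O: no H
  1 × C: no H
  1 × Cl: no H
  1 × S (aromatic): no H
  Total hydrogens = 13.
Molecular formula: C14H13ClO2S

C14H13ClO2S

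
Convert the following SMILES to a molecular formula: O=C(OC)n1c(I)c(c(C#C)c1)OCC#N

C10H7IN2O3

Heavy atoms from the SMILES: 10 C, 1 I, 2 N, 3 O.
Implicit hydrogens by atom environment:
  3 × C (aromatic): no H
  3 × C: no H
  3 × O: no H
  1 × C: 3 H
  1 × C: 2 H
  1 × C (aromatic): 1 H
  1 × C: 1 H
  1 × I: no H
  1 × N (aromatic): no H
  1 × N: no H
  Total hydrogens = 7.
Molecular formula: C10H7IN2O3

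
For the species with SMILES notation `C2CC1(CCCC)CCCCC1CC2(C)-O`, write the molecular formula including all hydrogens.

Heavy atoms from the SMILES: 15 C, 1 O.
Implicit hydrogens by atom environment:
  10 × C: 2 H each → 20
  2 × C: 3 H each → 6
  2 × C: no H
  1 × C: 1 H
  1 × O: 1 H
  Total hydrogens = 28.
Molecular formula: C15H28O

C15H28O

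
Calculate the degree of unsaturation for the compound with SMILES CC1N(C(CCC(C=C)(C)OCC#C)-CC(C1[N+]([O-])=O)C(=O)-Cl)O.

6

Molecular formula from the SMILES: C16H23ClN2O5.
DoU = (2C + 2 + N − H − X)/2 = (2·16 + 2 + 2 − 23 − 1)/2 = 12/2 = 6.
(Structurally: 1 ring(s) + 5 π bond(s) = 6.)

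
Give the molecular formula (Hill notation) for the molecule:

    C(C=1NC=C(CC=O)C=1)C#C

C9H9NO

Heavy atoms from the SMILES: 9 C, 1 N, 1 O.
Implicit hydrogens by atom environment:
  2 × C: 2 H each → 4
  2 × C (aromatic): 1 H each → 2
  2 × C: 1 H each → 2
  2 × C (aromatic): no H
  1 × C: no H
  1 × N (aromatic): 1 H
  1 × O: no H
  Total hydrogens = 9.
Molecular formula: C9H9NO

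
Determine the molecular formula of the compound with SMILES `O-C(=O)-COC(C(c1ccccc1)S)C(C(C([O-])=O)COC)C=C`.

Heavy atoms from the SMILES: 17 C, 6 O, 1 S.
Implicit hydrogens by atom environment:
  5 × C: 1 H each → 5
  5 × C (aromatic): 1 H each → 5
  4 × O: no H
  3 × C: 2 H each → 6
  2 × C: no H
  1 × C: 3 H
  1 × C (aromatic): no H
  1 × O: 1 H
  1 × O (charge -1): no H
  1 × S: 1 H
  Total hydrogens = 21.
Net charge -1.
Molecular formula: C17H21O6S-

C17H21O6S-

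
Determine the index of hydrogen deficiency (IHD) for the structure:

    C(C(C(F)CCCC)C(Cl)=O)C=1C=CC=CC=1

5

Molecular formula from the SMILES: C14H18ClFO.
DoU = (2C + 2 + N − H − X)/2 = (2·14 + 2 + 0 − 18 − 2)/2 = 10/2 = 5.
(Structurally: 1 ring(s) + 4 π bond(s) = 5.)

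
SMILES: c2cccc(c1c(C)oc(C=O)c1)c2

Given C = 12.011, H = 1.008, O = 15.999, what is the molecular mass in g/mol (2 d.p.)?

Molecular formula: C12H10O2.
M = 12×12.011 + 10×1.008 + 2×15.999 = 186.21 g/mol.

186.21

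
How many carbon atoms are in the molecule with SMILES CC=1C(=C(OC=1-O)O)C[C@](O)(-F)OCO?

The symbol for carbon appears 8 times in the SMILES.

8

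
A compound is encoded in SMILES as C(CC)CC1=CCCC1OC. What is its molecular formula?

Heavy atoms from the SMILES: 10 C, 1 O.
Implicit hydrogens by atom environment:
  5 × C: 2 H each → 10
  2 × C: 3 H each → 6
  2 × C: 1 H each → 2
  1 × C: no H
  1 × O: no H
  Total hydrogens = 18.
Molecular formula: C10H18O

C10H18O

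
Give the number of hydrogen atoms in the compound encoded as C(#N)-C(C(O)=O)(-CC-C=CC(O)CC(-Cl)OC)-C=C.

18

Hydrogens are implicit in SMILES; fill each atom to its normal valence:
  5 × C: 1 H each → 5
  4 × C: 2 H each → 8
  3 × C: no H
  2 × O: 1 H each → 2
  2 × O: no H
  1 × C: 3 H
  1 × Cl: no H
  1 × N: no H
  Total hydrogens = 18.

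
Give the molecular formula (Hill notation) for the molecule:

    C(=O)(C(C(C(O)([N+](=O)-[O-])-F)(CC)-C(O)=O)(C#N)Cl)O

C8H8ClFN2O7

Heavy atoms from the SMILES: 8 C, 1 Cl, 1 F, 2 N, 7 O.
Implicit hydrogens by atom environment:
  6 × C: no H
  3 × O: 1 H each → 3
  3 × O: no H
  1 × C: 3 H
  1 × C: 2 H
  1 × Cl: no H
  1 × F: no H
  1 × N: no H
  1 × N (charge +1): no H
  1 × O (charge -1): no H
  Total hydrogens = 8.
Molecular formula: C8H8ClFN2O7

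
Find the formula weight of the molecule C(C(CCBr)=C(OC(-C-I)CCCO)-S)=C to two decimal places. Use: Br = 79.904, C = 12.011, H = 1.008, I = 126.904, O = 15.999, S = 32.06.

Molecular formula: C11H18BrIO2S.
M = 1×79.904 + 11×12.011 + 18×1.008 + 1×126.904 + 2×15.999 + 1×32.06 = 421.13 g/mol.

421.13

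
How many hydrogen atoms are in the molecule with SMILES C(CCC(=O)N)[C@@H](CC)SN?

16

Hydrogens are implicit in SMILES; fill each atom to its normal valence:
  4 × C: 2 H each → 8
  2 × N: 2 H each → 4
  1 × C: 3 H
  1 × C: 1 H
  1 × C: no H
  1 × O: no H
  1 × S: no H
  Total hydrogens = 16.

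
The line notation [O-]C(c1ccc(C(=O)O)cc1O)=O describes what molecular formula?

C8H5O5-

Heavy atoms from the SMILES: 8 C, 5 O.
Implicit hydrogens by atom environment:
  3 × C (aromatic): 1 H each → 3
  3 × C (aromatic): no H
  2 × C: no H
  2 × O: 1 H each → 2
  2 × O: no H
  1 × O (charge -1): no H
  Total hydrogens = 5.
Net charge -1.
Molecular formula: C8H5O5-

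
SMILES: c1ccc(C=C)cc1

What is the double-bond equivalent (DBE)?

Molecular formula from the SMILES: C8H8.
DoU = (2C + 2 + N − H − X)/2 = (2·8 + 2 + 0 − 8 − 0)/2 = 10/2 = 5.
(Structurally: 1 ring(s) + 4 π bond(s) = 5.)

5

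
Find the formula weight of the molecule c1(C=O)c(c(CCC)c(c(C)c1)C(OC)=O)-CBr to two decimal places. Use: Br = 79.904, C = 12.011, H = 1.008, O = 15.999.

313.19

Molecular formula: C14H17BrO3.
M = 1×79.904 + 14×12.011 + 17×1.008 + 3×15.999 = 313.19 g/mol.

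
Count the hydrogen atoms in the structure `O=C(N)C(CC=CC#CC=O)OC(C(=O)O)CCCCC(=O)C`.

21

Hydrogens are implicit in SMILES; fill each atom to its normal valence:
  5 × C: 2 H each → 10
  5 × C: 1 H each → 5
  5 × C: no H
  5 × O: no H
  1 × C: 3 H
  1 × N: 2 H
  1 × O: 1 H
  Total hydrogens = 21.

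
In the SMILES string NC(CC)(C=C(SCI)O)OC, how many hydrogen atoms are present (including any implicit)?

Hydrogens are implicit in SMILES; fill each atom to its normal valence:
  2 × C: 3 H each → 6
  2 × C: 2 H each → 4
  2 × C: no H
  1 × C: 1 H
  1 × I: no H
  1 × N: 2 H
  1 × O: 1 H
  1 × O: no H
  1 × S: no H
  Total hydrogens = 14.

14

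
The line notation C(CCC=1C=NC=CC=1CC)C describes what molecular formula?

C11H17N

Heavy atoms from the SMILES: 11 C, 1 N.
Implicit hydrogens by atom environment:
  4 × C: 2 H each → 8
  3 × C (aromatic): 1 H each → 3
  2 × C: 3 H each → 6
  2 × C (aromatic): no H
  1 × N (aromatic): no H
  Total hydrogens = 17.
Molecular formula: C11H17N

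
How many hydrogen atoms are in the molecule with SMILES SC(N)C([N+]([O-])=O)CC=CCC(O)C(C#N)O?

Hydrogens are implicit in SMILES; fill each atom to its normal valence:
  6 × C: 1 H each → 6
  2 × C: 2 H each → 4
  2 × O: 1 H each → 2
  1 × C: no H
  1 × N: 2 H
  1 × N: no H
  1 × N (charge +1): no H
  1 × O: no H
  1 × O (charge -1): no H
  1 × S: 1 H
  Total hydrogens = 15.

15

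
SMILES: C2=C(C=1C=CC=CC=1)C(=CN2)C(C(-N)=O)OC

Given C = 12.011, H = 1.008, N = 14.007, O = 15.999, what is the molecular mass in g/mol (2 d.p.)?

230.27

Molecular formula: C13H14N2O2.
M = 13×12.011 + 14×1.008 + 2×14.007 + 2×15.999 = 230.27 g/mol.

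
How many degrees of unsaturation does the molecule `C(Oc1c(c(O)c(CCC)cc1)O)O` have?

4

Molecular formula from the SMILES: C10H14O4.
DoU = (2C + 2 + N − H − X)/2 = (2·10 + 2 + 0 − 14 − 0)/2 = 8/2 = 4.
(Structurally: 1 ring(s) + 3 π bond(s) = 4.)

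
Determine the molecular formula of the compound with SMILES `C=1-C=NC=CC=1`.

Heavy atoms from the SMILES: 5 C, 1 N.
Implicit hydrogens by atom environment:
  5 × C (aromatic): 1 H each → 5
  1 × N (aromatic): no H
  Total hydrogens = 5.
Molecular formula: C5H5N

C5H5N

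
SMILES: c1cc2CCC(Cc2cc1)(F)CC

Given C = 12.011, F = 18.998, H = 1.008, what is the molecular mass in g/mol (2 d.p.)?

178.25

Molecular formula: C12H15F.
M = 12×12.011 + 1×18.998 + 15×1.008 = 178.25 g/mol.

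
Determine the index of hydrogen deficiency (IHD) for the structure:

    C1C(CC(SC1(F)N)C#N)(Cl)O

Molecular formula from the SMILES: C6H8ClFN2OS.
DoU = (2C + 2 + N − H − X)/2 = (2·6 + 2 + 2 − 8 − 2)/2 = 6/2 = 3.
(Structurally: 1 ring(s) + 2 π bond(s) = 3.)

3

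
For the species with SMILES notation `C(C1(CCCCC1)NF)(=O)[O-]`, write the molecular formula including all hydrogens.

C7H11FNO2-

Heavy atoms from the SMILES: 7 C, 1 F, 1 N, 2 O.
Implicit hydrogens by atom environment:
  5 × C: 2 H each → 10
  2 × C: no H
  1 × F: no H
  1 × N: 1 H
  1 × O: no H
  1 × O (charge -1): no H
  Total hydrogens = 11.
Net charge -1.
Molecular formula: C7H11FNO2-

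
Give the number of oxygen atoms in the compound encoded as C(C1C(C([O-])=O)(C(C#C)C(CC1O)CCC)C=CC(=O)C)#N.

The symbol for oxygen appears 4 times in the SMILES.

4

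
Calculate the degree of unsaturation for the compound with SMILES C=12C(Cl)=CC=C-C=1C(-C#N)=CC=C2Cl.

9

Molecular formula from the SMILES: C11H5Cl2N.
DoU = (2C + 2 + N − H − X)/2 = (2·11 + 2 + 1 − 5 − 2)/2 = 18/2 = 9.
(Structurally: 2 ring(s) + 7 π bond(s) = 9.)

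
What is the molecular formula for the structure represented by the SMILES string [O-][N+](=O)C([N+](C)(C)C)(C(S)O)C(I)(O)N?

Heavy atoms from the SMILES: 6 C, 1 I, 3 N, 4 O, 1 S.
Implicit hydrogens by atom environment:
  3 × C: 3 H each → 9
  2 × C: no H
  2 × N (charge +1): no H
  2 × O: 1 H each → 2
  1 × C: 1 H
  1 × I: no H
  1 × N: 2 H
  1 × O: no H
  1 × O (charge -1): no H
  1 × S: 1 H
  Total hydrogens = 15.
Net charge +1.
Molecular formula: C6H15IN3O4S+

C6H15IN3O4S+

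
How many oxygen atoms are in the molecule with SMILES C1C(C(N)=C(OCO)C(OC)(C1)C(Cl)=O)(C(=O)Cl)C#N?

The symbol for oxygen appears 5 times in the SMILES.

5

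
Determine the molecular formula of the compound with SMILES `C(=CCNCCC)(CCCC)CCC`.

C13H27N

Heavy atoms from the SMILES: 13 C, 1 N.
Implicit hydrogens by atom environment:
  8 × C: 2 H each → 16
  3 × C: 3 H each → 9
  1 × C: 1 H
  1 × C: no H
  1 × N: 1 H
  Total hydrogens = 27.
Molecular formula: C13H27N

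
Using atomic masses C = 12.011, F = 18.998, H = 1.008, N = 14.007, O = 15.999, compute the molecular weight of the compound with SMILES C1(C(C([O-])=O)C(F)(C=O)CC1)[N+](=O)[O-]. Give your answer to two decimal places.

Molecular formula: C7H7FNO5-.
M = 7×12.011 + 1×18.998 + 7×1.008 + 1×14.007 + 5×15.999 = 204.13 g/mol.

204.13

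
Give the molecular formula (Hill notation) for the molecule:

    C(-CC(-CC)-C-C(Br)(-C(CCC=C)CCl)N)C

Heavy atoms from the SMILES: 1 Br, 14 C, 1 Cl, 1 N.
Implicit hydrogens by atom environment:
  8 × C: 2 H each → 16
  3 × C: 1 H each → 3
  2 × C: 3 H each → 6
  1 × Br: no H
  1 × C: no H
  1 × Cl: no H
  1 × N: 2 H
  Total hydrogens = 27.
Molecular formula: C14H27BrClN

C14H27BrClN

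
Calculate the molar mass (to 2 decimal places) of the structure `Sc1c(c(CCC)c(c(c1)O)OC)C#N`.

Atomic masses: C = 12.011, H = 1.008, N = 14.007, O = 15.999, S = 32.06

223.29

Molecular formula: C11H13NO2S.
M = 11×12.011 + 13×1.008 + 1×14.007 + 2×15.999 + 1×32.06 = 223.29 g/mol.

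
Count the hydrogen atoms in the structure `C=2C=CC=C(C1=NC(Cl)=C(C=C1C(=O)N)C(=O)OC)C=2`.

11

Hydrogens are implicit in SMILES; fill each atom to its normal valence:
  6 × C (aromatic): 1 H each → 6
  5 × C (aromatic): no H
  3 × O: no H
  2 × C: no H
  1 × C: 3 H
  1 × Cl: no H
  1 × N: 2 H
  1 × N (aromatic): no H
  Total hydrogens = 11.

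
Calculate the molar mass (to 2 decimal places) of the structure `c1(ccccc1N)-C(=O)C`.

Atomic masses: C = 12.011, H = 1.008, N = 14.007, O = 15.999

135.17

Molecular formula: C8H9NO.
M = 8×12.011 + 9×1.008 + 1×14.007 + 1×15.999 = 135.17 g/mol.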